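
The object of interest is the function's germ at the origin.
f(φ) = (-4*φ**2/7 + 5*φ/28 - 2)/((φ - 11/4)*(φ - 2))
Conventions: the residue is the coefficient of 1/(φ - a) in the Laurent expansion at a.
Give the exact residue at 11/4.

At the order-1 pole 11/4 set g(φ) = (φ - (11/4))*f(φ) = (-4*φ**2/7 + 5*φ/28 - 2)/(φ - 2).
Simple pole: residue = g(a) at a = 11/4, which is -653/84.

The residue is -653/84.


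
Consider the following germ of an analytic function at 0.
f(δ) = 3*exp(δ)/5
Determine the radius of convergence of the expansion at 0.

The factor exp(δ) is entire and contributes no finite singular point.
The polynomial part has no poles.
No finite singular points: the Taylor series at 0 converges everywhere.

The radius of convergence is infinite.


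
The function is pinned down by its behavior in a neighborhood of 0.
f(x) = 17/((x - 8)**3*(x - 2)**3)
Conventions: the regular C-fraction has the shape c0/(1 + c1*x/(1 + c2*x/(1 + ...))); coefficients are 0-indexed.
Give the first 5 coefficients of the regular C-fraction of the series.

Taylor coefficients (expand at 0): a_0 = 17/4096, a_1 = 255/32768, a_2 = 1173/131072, a_3 = 8585/1048576, a_4 = 110007/16777216.
c0 = a_0 = 17/4096. Peel one level at a time: if S = 1 + c*x/S' with S'(0) = 1, then c is the x-coefficient of S and S' = c*x/(S - 1).
S_1 = c0/f = 1 + (-15/8)*x + (87/64)*x^2 + ...; c1 = -15/8.
S_2 = c1*x/(S_1 - 1) = 1 + (29/40)*x + (649/2400)*x^2 + ...; c2 = 29/40.
S_3 = c2*x/(S_2 - 1) = 1 + (-649/1740)*x + (29749/484416)*x^2 + ...; c3 = -649/1740.
S_4 = c3*x/(S_3 - 1) = 1 + (148745/903408)*x + ...; c4 = 148745/903408.

The regular C-fraction coefficients are [17/4096, -15/8, 29/40, -649/1740, 148745/903408].


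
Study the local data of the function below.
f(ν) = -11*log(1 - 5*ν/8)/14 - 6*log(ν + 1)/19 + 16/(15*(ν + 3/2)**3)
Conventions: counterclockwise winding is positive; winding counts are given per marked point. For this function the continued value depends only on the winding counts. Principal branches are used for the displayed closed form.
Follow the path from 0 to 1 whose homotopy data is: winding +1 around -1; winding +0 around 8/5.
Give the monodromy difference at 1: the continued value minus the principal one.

The rational part is single-valued and drops out of the difference; each branch term changes only by its own monodromy.
(-6/19)*log(1 - ν/(-1)): each positive loop around -1 adds 2*pi*i to the log, so winding +1 contributes (-6/19)*(1)*2*pi*i = -(12/19)*pi*i.
(-11/14)*log(1 - ν/(8/5)): winding 0 around 8/5, so this term returns to its principal value, contribution 0.
Summing the contributions at ν = 1 gives -(12/19)*pi*i.

Continued minus principal equals -(12/19)*pi*i.


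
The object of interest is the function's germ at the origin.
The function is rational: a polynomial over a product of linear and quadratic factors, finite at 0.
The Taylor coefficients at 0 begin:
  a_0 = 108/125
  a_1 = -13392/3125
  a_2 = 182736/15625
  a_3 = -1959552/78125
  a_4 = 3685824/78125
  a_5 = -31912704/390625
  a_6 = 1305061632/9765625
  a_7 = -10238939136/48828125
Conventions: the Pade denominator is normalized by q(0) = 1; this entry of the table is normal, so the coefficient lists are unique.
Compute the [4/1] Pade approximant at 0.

Taylor coefficients needed (read off): a_0 = 108/125, a_1 = -13392/3125, a_2 = 182736/15625, a_3 = -1959552/78125, a_4 = 3685824/78125, a_5 = -31912704/390625.
Write the denominator as Q(y) = 1 + q1*y. Requiring Q*f - P = O(y^6) with deg P <= 4 kills the coefficients of y^5..y^5 in Q*f:
  y^5: a_5 + q1*a_4 = 0, i.e. -31912704/390625 + (3685824/78125)*q1 = 0.
Solving this linear system: q1 = 684/395.
The numerator is Q*f truncated at degree 4: P0 = a_0 = 108/125; P1 = a_1 + q1*a_0 = -688608/246875; P2 = a_2 + q1*a_1 = 5276016/1234375; P3 = a_3 + q1*a_2 = -29813184/6171875; P4 = a_4 + q1*a_3 = 115566912/30859375.

The Pade approximant has numerator coefficients [108/125, -688608/246875, 5276016/1234375, -29813184/6171875, 115566912/30859375]; denominator coefficients [1, 684/395].


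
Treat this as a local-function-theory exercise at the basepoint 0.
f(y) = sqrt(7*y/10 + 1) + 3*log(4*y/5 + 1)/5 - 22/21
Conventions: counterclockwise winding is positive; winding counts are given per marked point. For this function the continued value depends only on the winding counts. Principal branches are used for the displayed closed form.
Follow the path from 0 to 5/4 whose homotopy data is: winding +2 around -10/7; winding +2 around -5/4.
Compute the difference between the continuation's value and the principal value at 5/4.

Continued minus principal equals (12/5)*pi*i.

The rational part is single-valued and drops out of the difference; each branch term changes only by its own monodromy.
(3/5)*log(1 - y/(-5/4)): each positive loop around -5/4 adds 2*pi*i to the log, so winding +2 contributes (3/5)*(2)*2*pi*i = (12/5)*pi*i.
(1)*sqrt(1 - y/(-10/7)): winding +2 is even, the square root returns to the same sheet, contribution 0.
Summing the contributions at y = 5/4 gives (12/5)*pi*i.


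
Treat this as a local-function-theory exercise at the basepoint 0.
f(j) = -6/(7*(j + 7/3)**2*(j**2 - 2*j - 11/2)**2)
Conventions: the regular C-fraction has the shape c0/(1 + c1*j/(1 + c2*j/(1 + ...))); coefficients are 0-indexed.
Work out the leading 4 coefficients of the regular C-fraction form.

The regular C-fraction coefficients are [-216/41503, 122/77, -3413/9394, 22620761/32061722].

Taylor coefficients (expand at 0): a_0 = -216/41503, a_1 = 26352/3195731, a_2 = -2477736/246071287, a_3 = 192918240/18947489099.
c0 = a_0 = -216/41503. Peel one level at a time: if S = 1 + c*j/S' with S'(0) = 1, then c is the j-coefficient of S and S' = c*j/(S - 1).
S_1 = c0/f = 1 + (122/77)*j + (3413/5929)*j^2 + ...; c1 = 122/77.
S_2 = c1*j/(S_1 - 1) = 1 + (-3413/9394)*j + (22620761/88247236)*j^2 + ...; c2 = -3413/9394.
S_3 = c2*j/(S_2 - 1) = 1 + (22620761/32061722)*j + ...; c3 = 22620761/32061722.


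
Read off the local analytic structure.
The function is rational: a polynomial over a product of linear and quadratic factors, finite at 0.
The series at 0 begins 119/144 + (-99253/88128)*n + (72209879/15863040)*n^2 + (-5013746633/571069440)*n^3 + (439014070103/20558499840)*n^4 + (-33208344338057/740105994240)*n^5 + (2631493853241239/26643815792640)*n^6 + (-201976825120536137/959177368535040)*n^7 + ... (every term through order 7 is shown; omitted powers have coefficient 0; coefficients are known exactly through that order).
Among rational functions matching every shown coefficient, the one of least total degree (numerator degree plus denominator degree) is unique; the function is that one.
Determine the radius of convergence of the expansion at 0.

No rational of total degree below 6 reproduces all 8 coefficients; solving the [2/4] Pade equations on them gives f(n) = (4*n**2/5 + 6*n/17 + 17/24)/((n**2 - 5*n/3 - 1)*(n**2 - n/6 - 6/7)), whose expansion matches every shown term.
Denominator factor (n**2 - n/6 - 6/7): discriminant 871/252, real irrational roots 1/12 + (1/84)*sqrt(6097) and 1/12 - (1/84)*sqrt(6097); poles of order 1, moduli 1/12 + (1/84)*sqrt(6097) and -1/12 + (1/84)*sqrt(6097).
Denominator factor (n**2 - 5*n/3 - 1): discriminant 61/9, real irrational roots 5/6 + (1/6)*sqrt(61) and 5/6 - (1/6)*sqrt(61); poles of order 1, moduli 5/6 + (1/6)*sqrt(61) and -5/6 + (1/6)*sqrt(61).
The radius of convergence is the smallest modulus among the singular points: -5/6 + (1/6)*sqrt(61).

The radius of convergence is -5/6 + (1/6)*sqrt(61).


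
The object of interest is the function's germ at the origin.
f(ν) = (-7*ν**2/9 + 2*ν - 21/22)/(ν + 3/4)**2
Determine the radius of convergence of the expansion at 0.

The radius of convergence is 3/4.

Denominator factor (ν + 3/4)^2: pole of order 2 at -3/4, modulus 3/4.
The radius of convergence is the smallest modulus among the singular points: 3/4.


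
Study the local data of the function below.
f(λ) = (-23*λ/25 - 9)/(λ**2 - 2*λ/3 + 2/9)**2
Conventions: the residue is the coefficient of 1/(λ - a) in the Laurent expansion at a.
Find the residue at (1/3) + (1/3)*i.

The residue is (3141/50)*i.

The factor λ**2 - 2*λ/3 + 2/9 splits as (λ - a)(λ - a') with a = (1/3) + (1/3)*i, a' = (1/3) - (1/3)*i. At the order-2 pole a set g(λ) = (λ - a)^2*f(λ) = [-23*λ/25 - 9] / (λ - a')^2.
Order-2 pole: residue = g'(a); g'((1/3) + (1/3)*i) = (3141/50)*i, so the residue is (3141/50)*i.


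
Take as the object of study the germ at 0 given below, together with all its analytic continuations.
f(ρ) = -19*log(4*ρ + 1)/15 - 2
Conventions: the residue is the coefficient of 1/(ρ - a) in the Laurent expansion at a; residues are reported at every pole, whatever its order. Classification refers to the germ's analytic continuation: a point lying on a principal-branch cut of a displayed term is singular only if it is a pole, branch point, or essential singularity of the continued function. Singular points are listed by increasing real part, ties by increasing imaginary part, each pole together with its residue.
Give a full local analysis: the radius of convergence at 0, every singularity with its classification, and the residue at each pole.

Branch term (-19/15)*log(1 - ρ/(-1/4)): its argument vanishes at ρ = -1/4, a logarithmic branch point, modulus 1/4.
The radius of convergence is the smallest modulus among the singular points: 1/4.

Radius of convergence at 0: 1/4.
At -1/4: a logarithmic branch point.


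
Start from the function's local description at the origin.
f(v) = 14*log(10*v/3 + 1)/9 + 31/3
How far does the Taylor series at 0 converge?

Branch term (14/9)*log(1 - v/(-3/10)): its argument vanishes at v = -3/10, a logarithmic branch point, modulus 3/10.
The radius of convergence is the smallest modulus among the singular points: 3/10.

The radius of convergence is 3/10.


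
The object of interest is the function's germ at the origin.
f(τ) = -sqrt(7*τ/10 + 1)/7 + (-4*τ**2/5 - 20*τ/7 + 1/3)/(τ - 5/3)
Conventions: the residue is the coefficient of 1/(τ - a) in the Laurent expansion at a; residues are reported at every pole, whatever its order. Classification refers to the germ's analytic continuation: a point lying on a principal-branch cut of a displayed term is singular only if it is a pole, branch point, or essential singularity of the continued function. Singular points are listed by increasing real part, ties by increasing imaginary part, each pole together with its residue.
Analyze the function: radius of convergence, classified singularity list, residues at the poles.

Denominator factor (τ - 5/3): pole of order 1 at 5/3, modulus 5/3.
Branch term (-1/7)*sqrt(1 - τ/(-10/7)): its argument vanishes at τ = -10/7, a square-root branch point, modulus 10/7.
The radius of convergence is the smallest modulus among the singular points: 10/7.
The branch term is analytic at 5/3 and contributes nothing to the residue; only the rational part matters.
At the order-1 pole 5/3 set g(τ) = (τ - (5/3))*(rational part) = -4*τ**2/5 - 20*τ/7 + 1/3.
Simple pole: residue = g(a) at a = 5/3, which is -419/63.
List the singular points by increasing real part (a conjugate pair: the negative imaginary part first).

Radius of convergence at 0: 10/7.
At -10/7: an algebraic (square-root) branch point.
At 5/3: a pole of order 1; residue -419/63.


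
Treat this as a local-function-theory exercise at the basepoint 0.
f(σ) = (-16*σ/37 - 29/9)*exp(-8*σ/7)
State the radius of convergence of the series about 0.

The factor exp(-8*σ/7) is entire and contributes no finite singular point.
The polynomial part has no poles.
No finite singular points: the Taylor series at 0 converges everywhere.

The radius of convergence is infinite.


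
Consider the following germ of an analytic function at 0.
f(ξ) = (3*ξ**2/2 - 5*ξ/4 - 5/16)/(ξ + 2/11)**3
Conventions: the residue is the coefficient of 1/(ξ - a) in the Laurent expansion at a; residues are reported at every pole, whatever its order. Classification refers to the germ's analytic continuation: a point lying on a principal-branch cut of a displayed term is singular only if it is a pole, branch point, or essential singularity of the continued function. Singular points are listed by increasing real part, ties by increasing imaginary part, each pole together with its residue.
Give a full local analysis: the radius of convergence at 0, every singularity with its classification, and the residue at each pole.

Denominator factor (ξ + 2/11)^3: pole of order 3 at -2/11, modulus 2/11.
The radius of convergence is the smallest modulus among the singular points: 2/11.
At the order-3 pole -2/11 set g(ξ) = (ξ - (-2/11))^3*f(ξ) = 3*ξ**2/2 - 5*ξ/4 - 5/16.
Order-3 pole: residue = g''(a)/2; g''(-2/11) = 3, so the residue is 3/2.

Radius of convergence at 0: 2/11.
At -2/11: a pole of order 3; residue 3/2.


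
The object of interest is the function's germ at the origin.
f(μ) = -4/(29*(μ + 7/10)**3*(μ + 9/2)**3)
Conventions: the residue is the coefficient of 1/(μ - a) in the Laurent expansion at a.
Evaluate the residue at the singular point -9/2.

The residue is 75000/71806871.

At the order-3 pole -9/2 set g(μ) = (μ - (-9/2))^3*f(μ) = -4/(29*(μ + 7/10)**3).
Order-3 pole: residue = g''(a)/2; g''(-9/2) = 150000/71806871, so the residue is 75000/71806871.


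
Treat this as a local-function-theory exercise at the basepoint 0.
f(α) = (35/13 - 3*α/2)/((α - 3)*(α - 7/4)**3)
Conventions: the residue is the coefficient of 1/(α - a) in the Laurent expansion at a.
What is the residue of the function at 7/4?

The residue is 1504/1625.

At the order-3 pole 7/4 set g(α) = (α - (7/4))^3*f(α) = (35/13 - 3*α/2)/(α - 3).
Order-3 pole: residue = g''(a)/2; g''(7/4) = 3008/1625, so the residue is 1504/1625.


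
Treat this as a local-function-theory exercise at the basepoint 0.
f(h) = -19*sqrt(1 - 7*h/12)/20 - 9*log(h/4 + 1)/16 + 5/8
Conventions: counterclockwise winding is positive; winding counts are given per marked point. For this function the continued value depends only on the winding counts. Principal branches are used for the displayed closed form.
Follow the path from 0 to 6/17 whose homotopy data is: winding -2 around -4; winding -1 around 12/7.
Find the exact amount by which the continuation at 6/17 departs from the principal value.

Continued minus principal equals ((57/340)*sqrt(102)) + ((9/4)*pi)*i.

The rational part is single-valued and drops out of the difference; each branch term changes only by its own monodromy.
(-19/20)*sqrt(1 - h/(12/7)): winding -1 is odd, the square root flips sign, contributing -2*(-19/20)*sqrt(1 - (6/17)/(12/7)) = -2*(-19/20)*sqrt(27/34) = (57/340)*sqrt(102).
(-9/16)*log(1 - h/(-4)): each positive loop around -4 adds 2*pi*i to the log, so winding -2 contributes (-9/16)*(-2)*2*pi*i = (9/4)*pi*i.
Summing the contributions at h = 6/17 gives ((57/340)*sqrt(102)) + ((9/4)*pi)*i.


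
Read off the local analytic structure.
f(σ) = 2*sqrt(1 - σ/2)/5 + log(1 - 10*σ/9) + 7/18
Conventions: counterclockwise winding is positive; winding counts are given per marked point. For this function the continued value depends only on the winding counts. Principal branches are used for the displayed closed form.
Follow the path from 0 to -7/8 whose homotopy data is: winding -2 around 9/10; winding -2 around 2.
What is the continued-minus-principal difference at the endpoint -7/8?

Continued minus principal equals -(4)*pi*i.

The rational part is single-valued and drops out of the difference; each branch term changes only by its own monodromy.
(2/5)*sqrt(1 - σ/(2)): winding -2 is even, the square root returns to the same sheet, contribution 0.
(1)*log(1 - σ/(9/10)): each positive loop around 9/10 adds 2*pi*i to the log, so winding -2 contributes (1)*(-2)*2*pi*i = -(4)*pi*i.
Summing the contributions at σ = -7/8 gives -(4)*pi*i.


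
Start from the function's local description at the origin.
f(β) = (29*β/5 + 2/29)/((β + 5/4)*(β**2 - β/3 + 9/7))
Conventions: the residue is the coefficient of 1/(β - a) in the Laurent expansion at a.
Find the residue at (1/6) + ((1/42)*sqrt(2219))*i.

The factor β**2 - β/3 + 9/7 splits as (β - a)(β - a') with a = (1/6) + ((1/42)*sqrt(2219))*i, a' = (1/6) - ((1/42)*sqrt(2219))*i. At the order-1 pole a set g(β) = (β - a)*f(β) = [(29*β/5 + 2/29)/(β + 5/4)] / (β - a').
Simple pole: residue = g(a) at a = (1/6) + ((1/42)*sqrt(2219))*i, which is (34986/31813) - ((1280826/50423605)*sqrt(2219))*i.

The residue is (34986/31813) - ((1280826/50423605)*sqrt(2219))*i.


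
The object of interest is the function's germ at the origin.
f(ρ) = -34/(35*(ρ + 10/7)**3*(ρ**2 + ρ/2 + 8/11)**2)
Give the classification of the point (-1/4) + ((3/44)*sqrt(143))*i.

The point is a pole of order 2.

The denominator factor ρ**2 + ρ/2 + 8/11 vanishes at (-1/4) + ((3/44)*sqrt(143))*i and appears to the power 2; the numerator there equals -34/35, nonzero, and no other factor vanishes.
Hence a pole whose order is the multiplicity, 2.


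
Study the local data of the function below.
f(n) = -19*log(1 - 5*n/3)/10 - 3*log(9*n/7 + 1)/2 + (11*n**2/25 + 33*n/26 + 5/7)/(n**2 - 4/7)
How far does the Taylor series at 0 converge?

The radius of convergence is 3/5.

Denominator factor (n**2 - 4/7): discriminant 16/7, real irrational roots (2/7)*sqrt(7) and -(2/7)*sqrt(7); poles of order 1, moduli (2/7)*sqrt(7) and (2/7)*sqrt(7).
Branch term (-3/2)*log(1 - n/(-7/9)): its argument vanishes at n = -7/9, a logarithmic branch point, modulus 7/9.
Branch term (-19/10)*log(1 - n/(3/5)): its argument vanishes at n = 3/5, a logarithmic branch point, modulus 3/5.
The radius of convergence is the smallest modulus among the singular points: 3/5.


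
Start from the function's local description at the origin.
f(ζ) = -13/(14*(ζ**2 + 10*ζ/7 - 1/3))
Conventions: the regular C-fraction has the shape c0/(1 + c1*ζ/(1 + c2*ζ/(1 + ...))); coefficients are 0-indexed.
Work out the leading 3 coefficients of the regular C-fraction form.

The regular C-fraction coefficients are [39/14, -30/7, -7/10].

Taylor coefficients (expand at 0): a_0 = 39/14, a_1 = 585/49, a_2 = 40833/686.
c0 = a_0 = 39/14. Peel one level at a time: if S = 1 + c*ζ/S' with S'(0) = 1, then c is the ζ-coefficient of S and S' = c*ζ/(S - 1).
S_1 = c0/f = 1 + (-30/7)*ζ + (-3)*ζ^2 + ...; c1 = -30/7.
S_2 = c1*ζ/(S_1 - 1) = 1 + (-7/10)*ζ + ...; c2 = -7/10.


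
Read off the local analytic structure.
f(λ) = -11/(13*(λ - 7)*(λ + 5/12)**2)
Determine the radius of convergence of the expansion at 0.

The radius of convergence is 5/12.

Denominator factor (λ - 7): pole of order 1 at 7, modulus 7.
Denominator factor (λ + 5/12)^2: pole of order 2 at -5/12, modulus 5/12.
The radius of convergence is the smallest modulus among the singular points: 5/12.


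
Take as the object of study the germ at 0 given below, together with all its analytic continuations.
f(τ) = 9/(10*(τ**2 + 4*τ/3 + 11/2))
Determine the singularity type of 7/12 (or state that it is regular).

The point is a regular point.

Denominator factors: τ**2 + 4*τ/3 + 11/2 = 953/144 at τ = 7/12 — none vanishes.
So the germ continues analytically to 7/12.


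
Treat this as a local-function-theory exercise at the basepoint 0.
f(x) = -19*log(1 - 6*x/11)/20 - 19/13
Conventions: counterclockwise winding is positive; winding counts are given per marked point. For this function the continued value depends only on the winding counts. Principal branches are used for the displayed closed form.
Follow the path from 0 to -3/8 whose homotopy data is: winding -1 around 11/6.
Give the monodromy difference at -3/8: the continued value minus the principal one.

Continued minus principal equals (19/10)*pi*i.

The rational part is single-valued and drops out of the difference; each branch term changes only by its own monodromy.
(-19/20)*log(1 - x/(11/6)): each positive loop around 11/6 adds 2*pi*i to the log, so winding -1 contributes (-19/20)*(-1)*2*pi*i = (19/10)*pi*i.
Summing the contributions at x = -3/8 gives (19/10)*pi*i.


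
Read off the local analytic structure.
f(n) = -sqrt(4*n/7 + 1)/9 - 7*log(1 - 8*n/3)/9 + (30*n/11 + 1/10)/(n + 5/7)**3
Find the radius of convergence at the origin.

The radius of convergence is 3/8.

Denominator factor (n + 5/7)^3: pole of order 3 at -5/7, modulus 5/7.
Branch term (-7/9)*log(1 - n/(3/8)): its argument vanishes at n = 3/8, a logarithmic branch point, modulus 3/8.
Branch term (-1/9)*sqrt(1 - n/(-7/4)): its argument vanishes at n = -7/4, a square-root branch point, modulus 7/4.
The radius of convergence is the smallest modulus among the singular points: 3/8.


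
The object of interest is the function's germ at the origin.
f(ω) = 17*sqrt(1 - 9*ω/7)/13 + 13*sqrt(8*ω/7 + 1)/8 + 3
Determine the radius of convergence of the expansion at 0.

Branch term (17/13)*sqrt(1 - ω/(7/9)): its argument vanishes at ω = 7/9, a square-root branch point, modulus 7/9.
Branch term (13/8)*sqrt(1 - ω/(-7/8)): its argument vanishes at ω = -7/8, a square-root branch point, modulus 7/8.
The radius of convergence is the smallest modulus among the singular points: 7/9.

The radius of convergence is 7/9.


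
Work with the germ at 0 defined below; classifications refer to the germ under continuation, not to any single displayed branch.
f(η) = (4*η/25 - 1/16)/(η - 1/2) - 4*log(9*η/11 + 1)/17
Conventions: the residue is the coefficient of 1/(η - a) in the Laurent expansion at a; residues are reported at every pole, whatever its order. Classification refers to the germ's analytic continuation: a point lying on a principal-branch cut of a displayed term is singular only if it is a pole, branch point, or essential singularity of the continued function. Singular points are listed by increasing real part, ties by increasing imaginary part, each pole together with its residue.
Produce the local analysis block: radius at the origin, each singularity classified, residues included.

Radius of convergence at 0: 1/2.
At -11/9: a logarithmic branch point.
At 1/2: a pole of order 1; residue 7/400.

Denominator factor (η - 1/2): pole of order 1 at 1/2, modulus 1/2.
Branch term (-4/17)*log(1 - η/(-11/9)): its argument vanishes at η = -11/9, a logarithmic branch point, modulus 11/9.
The radius of convergence is the smallest modulus among the singular points: 1/2.
The branch term is analytic at 1/2 and contributes nothing to the residue; only the rational part matters.
At the order-1 pole 1/2 set g(η) = (η - (1/2))*(rational part) = 4*η/25 - 1/16.
Simple pole: residue = g(a) at a = 1/2, which is 7/400.
List the singular points by increasing real part (a conjugate pair: the negative imaginary part first).


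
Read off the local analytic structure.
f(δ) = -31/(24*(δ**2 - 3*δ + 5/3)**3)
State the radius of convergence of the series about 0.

Denominator factor (δ**2 - 3*δ + 5/3)^3: discriminant 7/3, real irrational roots 3/2 + (1/6)*sqrt(21) and 3/2 - (1/6)*sqrt(21); poles of order 3, moduli 3/2 + (1/6)*sqrt(21) and 3/2 - (1/6)*sqrt(21).
The radius of convergence is the smallest modulus among the singular points: 3/2 - (1/6)*sqrt(21).

The radius of convergence is 3/2 - (1/6)*sqrt(21).


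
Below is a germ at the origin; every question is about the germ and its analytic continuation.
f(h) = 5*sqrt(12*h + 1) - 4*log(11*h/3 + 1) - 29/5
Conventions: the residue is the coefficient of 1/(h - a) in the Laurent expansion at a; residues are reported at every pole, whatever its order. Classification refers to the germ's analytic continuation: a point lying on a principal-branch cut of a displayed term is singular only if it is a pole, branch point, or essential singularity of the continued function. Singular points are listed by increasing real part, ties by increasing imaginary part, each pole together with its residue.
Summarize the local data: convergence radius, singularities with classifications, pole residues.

Radius of convergence at 0: 1/12.
At -3/11: a logarithmic branch point.
At -1/12: an algebraic (square-root) branch point.

Branch term (-4)*log(1 - h/(-3/11)): its argument vanishes at h = -3/11, a logarithmic branch point, modulus 3/11.
Branch term (5)*sqrt(1 - h/(-1/12)): its argument vanishes at h = -1/12, a square-root branch point, modulus 1/12.
The radius of convergence is the smallest modulus among the singular points: 1/12.
List the singular points by increasing real part (a conjugate pair: the negative imaginary part first).


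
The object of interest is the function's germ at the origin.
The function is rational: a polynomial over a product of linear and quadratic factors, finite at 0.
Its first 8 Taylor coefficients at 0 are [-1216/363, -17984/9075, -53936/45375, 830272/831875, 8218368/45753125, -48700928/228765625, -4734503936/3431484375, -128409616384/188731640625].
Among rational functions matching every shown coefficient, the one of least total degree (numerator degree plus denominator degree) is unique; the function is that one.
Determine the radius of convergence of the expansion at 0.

The radius of convergence is (1/4)*sqrt(22).

No rational of total degree below 6 reproduces all 8 coefficients; solving the [2/4] Pade equations on them gives f(x) = (-3*x**2/4 - 33*x/25 + 19/3)/((x**2 - 11/8)*(x**2 - 11*x/10 + 11/8)), whose expansion matches every shown term.
Denominator factor (x**2 - 11/8): discriminant 11/2, real irrational roots (1/4)*sqrt(22) and -(1/4)*sqrt(22); poles of order 1, moduli (1/4)*sqrt(22) and (1/4)*sqrt(22).
Denominator factor (x**2 - 11*x/10 + 11/8): discriminant -429/100, complex-conjugate roots (11/20) + ((1/20)*sqrt(429))*i and (11/20) - ((1/20)*sqrt(429))*i; poles of order 1, moduli (1/4)*sqrt(22) and (1/4)*sqrt(22).
The radius of convergence is the smallest modulus among the singular points: (1/4)*sqrt(22).


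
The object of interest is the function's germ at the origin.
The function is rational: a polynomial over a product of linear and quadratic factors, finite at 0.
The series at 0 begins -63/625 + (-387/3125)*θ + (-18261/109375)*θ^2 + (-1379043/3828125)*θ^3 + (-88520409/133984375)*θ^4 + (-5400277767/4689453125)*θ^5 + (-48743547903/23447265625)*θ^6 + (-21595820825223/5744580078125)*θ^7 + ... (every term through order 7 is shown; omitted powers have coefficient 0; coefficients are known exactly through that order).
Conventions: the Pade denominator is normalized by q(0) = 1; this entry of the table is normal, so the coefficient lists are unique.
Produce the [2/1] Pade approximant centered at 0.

Taylor coefficients needed (read off): a_0 = -63/625, a_1 = -387/3125, a_2 = -18261/109375, a_3 = -1379043/3828125.
Write the denominator as Q(θ) = 1 + q1*θ. Requiring Q*f - P = O(θ^4) with deg P <= 2 kills the coefficients of θ^3..θ^3 in Q*f:
  θ^3: a_3 + q1*a_2 = 0, i.e. -1379043/3828125 + (-18261/109375)*q1 = 0.
Solving this linear system: q1 = -153227/71015.
The numerator is Q*f truncated at degree 2: P0 = a_0 = -63/625; P1 = a_1 + q1*a_0 = 118764/1268125; P2 = a_2 + q1*a_1 = 4449456/44384375.

The Pade approximant has numerator coefficients [-63/625, 118764/1268125, 4449456/44384375]; denominator coefficients [1, -153227/71015].


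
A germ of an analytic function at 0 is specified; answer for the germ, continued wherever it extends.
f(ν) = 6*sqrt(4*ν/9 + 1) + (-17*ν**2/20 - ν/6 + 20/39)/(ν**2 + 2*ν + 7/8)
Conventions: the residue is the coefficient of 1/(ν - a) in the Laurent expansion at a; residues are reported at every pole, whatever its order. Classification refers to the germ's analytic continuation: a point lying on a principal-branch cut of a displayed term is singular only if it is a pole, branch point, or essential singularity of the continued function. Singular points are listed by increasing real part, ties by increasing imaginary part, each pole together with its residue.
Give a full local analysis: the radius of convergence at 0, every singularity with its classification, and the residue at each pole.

Denominator factor (ν**2 + 2*ν + 7/8): discriminant 1/2, real irrational roots -1 + (1/4)*sqrt(2) and -1 - (1/4)*sqrt(2); poles of order 1, moduli 1 - (1/4)*sqrt(2) and 1 + (1/4)*sqrt(2).
Branch term (6)*sqrt(1 - ν/(-9/4)): its argument vanishes at ν = -9/4, a square-root branch point, modulus 9/4.
The radius of convergence is the smallest modulus among the singular points: 1 - (1/4)*sqrt(2).
The branch term is analytic at -1 - (1/4)*sqrt(2) and contributes nothing to the residue; only the rational part matters.
The factor ν**2 + 2*ν + 7/8 splits as (ν - a)(ν - a') with a = -1 - (1/4)*sqrt(2), a' = -1 + (1/4)*sqrt(2). At the order-1 pole a set g(ν) = (ν - a)*(rational part) = [-17*ν**2/20 - ν/6 + 20/39] / (ν - a').
Simple pole: residue = g(a) at a = -1 - (1/4)*sqrt(2), which is 23/30 + (1727/6240)*sqrt(2).
The branch term is analytic at -1 + (1/4)*sqrt(2) and contributes nothing to the residue; only the rational part matters.
The factor ν**2 + 2*ν + 7/8 splits as (ν - a)(ν - a') with a = -1 + (1/4)*sqrt(2), a' = -1 - (1/4)*sqrt(2). At the order-1 pole a set g(ν) = (ν - a)*(rational part) = [-17*ν**2/20 - ν/6 + 20/39] / (ν - a').
Simple pole: residue = g(a) at a = -1 + (1/4)*sqrt(2), which is 23/30 - (1727/6240)*sqrt(2).
List the singular points by increasing real part (a conjugate pair: the negative imaginary part first).

Radius of convergence at 0: 1 - (1/4)*sqrt(2).
At -9/4: an algebraic (square-root) branch point.
At -1 - (1/4)*sqrt(2): a pole of order 1; residue 23/30 + (1727/6240)*sqrt(2).
At -1 + (1/4)*sqrt(2): a pole of order 1; residue 23/30 - (1727/6240)*sqrt(2).


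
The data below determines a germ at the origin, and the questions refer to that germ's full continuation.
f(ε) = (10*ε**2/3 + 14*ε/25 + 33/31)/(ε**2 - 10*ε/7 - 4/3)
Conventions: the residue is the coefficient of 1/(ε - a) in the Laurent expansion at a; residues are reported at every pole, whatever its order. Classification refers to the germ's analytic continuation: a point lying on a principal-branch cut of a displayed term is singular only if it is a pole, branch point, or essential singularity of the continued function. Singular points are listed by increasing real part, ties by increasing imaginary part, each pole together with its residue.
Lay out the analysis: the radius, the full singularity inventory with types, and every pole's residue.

Denominator factor (ε**2 - 10*ε/7 - 4/3): discriminant 1084/147, real irrational roots 5/7 + (1/21)*sqrt(813) and 5/7 - (1/21)*sqrt(813); poles of order 1, moduli 5/7 + (1/21)*sqrt(813) and -5/7 + (1/21)*sqrt(813).
The radius of convergence is the smallest modulus among the singular points: -5/7 + (1/21)*sqrt(813).
The factor ε**2 - 10*ε/7 - 4/3 splits as (ε - a)(ε - a') with a = 5/7 - (1/21)*sqrt(813), a' = 5/7 + (1/21)*sqrt(813). At the order-1 pole a set g(ε) = (ε - a)*f(ε) = [10*ε**2/3 + 14*ε/25 + 33/31] / (ε - a').
Simple pole: residue = g(a) at a = 5/7 - (1/21)*sqrt(813), which is 1397/525 - (636407/5292630)*sqrt(813).
The factor ε**2 - 10*ε/7 - 4/3 splits as (ε - a)(ε - a') with a = 5/7 + (1/21)*sqrt(813), a' = 5/7 - (1/21)*sqrt(813). At the order-1 pole a set g(ε) = (ε - a)*f(ε) = [10*ε**2/3 + 14*ε/25 + 33/31] / (ε - a').
Simple pole: residue = g(a) at a = 5/7 + (1/21)*sqrt(813), which is 1397/525 + (636407/5292630)*sqrt(813).
List the singular points by increasing real part (a conjugate pair: the negative imaginary part first).

Radius of convergence at 0: -5/7 + (1/21)*sqrt(813).
At 5/7 - (1/21)*sqrt(813): a pole of order 1; residue 1397/525 - (636407/5292630)*sqrt(813).
At 5/7 + (1/21)*sqrt(813): a pole of order 1; residue 1397/525 + (636407/5292630)*sqrt(813).


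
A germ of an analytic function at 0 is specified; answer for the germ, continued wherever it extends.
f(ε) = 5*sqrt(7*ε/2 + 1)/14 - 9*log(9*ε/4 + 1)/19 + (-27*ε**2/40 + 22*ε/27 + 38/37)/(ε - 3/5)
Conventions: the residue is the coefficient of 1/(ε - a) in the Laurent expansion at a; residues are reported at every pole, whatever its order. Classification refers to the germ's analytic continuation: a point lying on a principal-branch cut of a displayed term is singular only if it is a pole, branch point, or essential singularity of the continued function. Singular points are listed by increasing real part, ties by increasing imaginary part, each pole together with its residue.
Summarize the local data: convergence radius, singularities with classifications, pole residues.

Denominator factor (ε - 3/5): pole of order 1 at 3/5, modulus 3/5.
Branch term (-9/19)*log(1 - ε/(-4/9)): its argument vanishes at ε = -4/9, a logarithmic branch point, modulus 4/9.
Branch term (5/14)*sqrt(1 - ε/(-2/7)): its argument vanishes at ε = -2/7, a square-root branch point, modulus 2/7.
The radius of convergence is the smallest modulus among the singular points: 2/7.
The branch terms are analytic at 3/5 and contribute nothing to the residue; only the rational part matters.
At the order-1 pole 3/5 set g(ε) = (ε - (3/5))*(rational part) = -27*ε**2/40 + 22*ε/27 + 38/37.
Simple pole: residue = g(a) at a = 3/5, which is 423881/333000.
List the singular points by increasing real part (a conjugate pair: the negative imaginary part first).

Radius of convergence at 0: 2/7.
At -4/9: a logarithmic branch point.
At -2/7: an algebraic (square-root) branch point.
At 3/5: a pole of order 1; residue 423881/333000.


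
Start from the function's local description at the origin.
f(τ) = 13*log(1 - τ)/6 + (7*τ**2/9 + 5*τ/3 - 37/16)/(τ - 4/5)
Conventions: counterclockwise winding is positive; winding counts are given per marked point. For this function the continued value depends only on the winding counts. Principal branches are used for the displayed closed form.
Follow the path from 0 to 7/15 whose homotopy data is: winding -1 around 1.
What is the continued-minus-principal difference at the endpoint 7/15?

Continued minus principal equals -(13/3)*pi*i.

The rational part is single-valued and drops out of the difference; each branch term changes only by its own monodromy.
(13/6)*log(1 - τ/(1)): each positive loop around 1 adds 2*pi*i to the log, so winding -1 contributes (13/6)*(-1)*2*pi*i = -(13/3)*pi*i.
Summing the contributions at τ = 7/15 gives -(13/3)*pi*i.


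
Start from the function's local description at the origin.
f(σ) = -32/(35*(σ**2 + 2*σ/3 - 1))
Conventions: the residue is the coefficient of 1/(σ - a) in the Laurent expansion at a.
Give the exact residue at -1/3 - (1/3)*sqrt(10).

The residue is (24/175)*sqrt(10).

The factor σ**2 + 2*σ/3 - 1 splits as (σ - a)(σ - a') with a = -1/3 - (1/3)*sqrt(10), a' = -1/3 + (1/3)*sqrt(10). At the order-1 pole a set g(σ) = (σ - a)*f(σ) = [-32/35] / (σ - a').
Simple pole: residue = g(a) at a = -1/3 - (1/3)*sqrt(10), which is (24/175)*sqrt(10).


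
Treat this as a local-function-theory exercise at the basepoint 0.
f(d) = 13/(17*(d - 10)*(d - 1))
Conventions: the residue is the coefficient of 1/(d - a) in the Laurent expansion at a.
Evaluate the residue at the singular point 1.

The residue is -13/153.

At the order-1 pole 1 set g(d) = (d - (1))*f(d) = 13/(17*(d - 10)).
Simple pole: residue = g(a) at a = 1, which is -13/153.


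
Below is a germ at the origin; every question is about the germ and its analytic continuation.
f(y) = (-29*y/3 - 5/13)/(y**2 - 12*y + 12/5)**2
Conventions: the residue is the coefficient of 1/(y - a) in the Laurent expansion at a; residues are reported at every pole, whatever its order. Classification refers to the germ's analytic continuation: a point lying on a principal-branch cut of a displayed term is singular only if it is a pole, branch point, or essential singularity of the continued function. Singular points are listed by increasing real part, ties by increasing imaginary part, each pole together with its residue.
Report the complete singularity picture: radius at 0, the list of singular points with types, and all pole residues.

Denominator factor (y**2 - 12*y + 12/5)^2: discriminant 672/5, real irrational roots 6 + (2/5)*sqrt(210) and 6 - (2/5)*sqrt(210); poles of order 2, moduli 6 + (2/5)*sqrt(210) and 6 - (2/5)*sqrt(210).
The radius of convergence is the smallest modulus among the singular points: 6 - (2/5)*sqrt(210).
The factor y**2 - 12*y + 12/5 splits as (y - a)(y - a') with a = 6 - (2/5)*sqrt(210), a' = 6 + (2/5)*sqrt(210). At the order-2 pole a set g(y) = (y - a)^2*f(y) = [-29*y/3 - 5/13] / (y - a')^2.
Order-2 pole: residue = g'(a); g'(6 - (2/5)*sqrt(210)) = -(1265/244608)*sqrt(210), so the residue is -(1265/244608)*sqrt(210).
The factor y**2 - 12*y + 12/5 splits as (y - a)(y - a') with a = 6 + (2/5)*sqrt(210), a' = 6 - (2/5)*sqrt(210). At the order-2 pole a set g(y) = (y - a)^2*f(y) = [-29*y/3 - 5/13] / (y - a')^2.
Order-2 pole: residue = g'(a); g'(6 + (2/5)*sqrt(210)) = (1265/244608)*sqrt(210), so the residue is (1265/244608)*sqrt(210).
List the singular points by increasing real part (a conjugate pair: the negative imaginary part first).

Radius of convergence at 0: 6 - (2/5)*sqrt(210).
At 6 - (2/5)*sqrt(210): a pole of order 2; residue -(1265/244608)*sqrt(210).
At 6 + (2/5)*sqrt(210): a pole of order 2; residue (1265/244608)*sqrt(210).


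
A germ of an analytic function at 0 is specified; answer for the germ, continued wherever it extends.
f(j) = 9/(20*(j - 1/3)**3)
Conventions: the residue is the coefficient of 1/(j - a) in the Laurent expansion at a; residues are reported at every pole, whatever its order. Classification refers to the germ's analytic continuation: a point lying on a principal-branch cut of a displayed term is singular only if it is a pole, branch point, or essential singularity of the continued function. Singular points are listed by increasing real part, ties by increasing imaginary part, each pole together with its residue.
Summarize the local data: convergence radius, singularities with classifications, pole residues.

Radius of convergence at 0: 1/3.
At 1/3: a pole of order 3; residue 0.

Denominator factor (j - 1/3)^3: pole of order 3 at 1/3, modulus 1/3.
The radius of convergence is the smallest modulus among the singular points: 1/3.
At the order-3 pole 1/3 set g(j) = (j - (1/3))^3*f(j) = 9/20.
Order-3 pole: residue = g''(a)/2; g''(1/3) = 0, so the residue is 0.


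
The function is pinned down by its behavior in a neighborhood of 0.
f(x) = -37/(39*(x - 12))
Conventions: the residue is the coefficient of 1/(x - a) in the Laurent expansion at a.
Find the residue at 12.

At the order-1 pole 12 set g(x) = (x - (12))*f(x) = -37/39.
Simple pole: residue = g(a) at a = 12, which is -37/39.

The residue is -37/39.


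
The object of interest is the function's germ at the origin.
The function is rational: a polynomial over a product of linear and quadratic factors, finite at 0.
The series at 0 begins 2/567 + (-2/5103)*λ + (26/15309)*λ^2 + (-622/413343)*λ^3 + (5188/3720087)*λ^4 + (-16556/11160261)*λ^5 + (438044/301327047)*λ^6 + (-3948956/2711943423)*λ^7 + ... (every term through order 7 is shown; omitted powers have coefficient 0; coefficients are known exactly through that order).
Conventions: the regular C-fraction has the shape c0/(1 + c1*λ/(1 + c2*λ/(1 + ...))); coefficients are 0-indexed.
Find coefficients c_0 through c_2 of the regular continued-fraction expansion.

The regular C-fraction coefficients are [2/567, 1/9, 38/9].

Taylor coefficients (read off): a_0 = 2/567, a_1 = -2/5103, a_2 = 26/15309.
c0 = a_0 = 2/567. Peel one level at a time: if S = 1 + c*λ/S' with S'(0) = 1, then c is the λ-coefficient of S and S' = c*λ/(S - 1).
S_1 = c0/f = 1 + (1/9)*λ + (-38/81)*λ^2 + ...; c1 = 1/9.
S_2 = c1*λ/(S_1 - 1) = 1 + (38/9)*λ + ...; c2 = 38/9.


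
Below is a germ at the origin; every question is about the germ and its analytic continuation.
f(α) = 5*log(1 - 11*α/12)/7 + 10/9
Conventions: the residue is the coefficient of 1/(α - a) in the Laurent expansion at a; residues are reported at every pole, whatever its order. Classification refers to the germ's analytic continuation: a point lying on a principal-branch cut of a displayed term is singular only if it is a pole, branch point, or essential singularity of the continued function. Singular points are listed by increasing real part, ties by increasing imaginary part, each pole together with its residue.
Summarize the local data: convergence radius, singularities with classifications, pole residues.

Radius of convergence at 0: 12/11.
At 12/11: a logarithmic branch point.

Branch term (5/7)*log(1 - α/(12/11)): its argument vanishes at α = 12/11, a logarithmic branch point, modulus 12/11.
The radius of convergence is the smallest modulus among the singular points: 12/11.
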